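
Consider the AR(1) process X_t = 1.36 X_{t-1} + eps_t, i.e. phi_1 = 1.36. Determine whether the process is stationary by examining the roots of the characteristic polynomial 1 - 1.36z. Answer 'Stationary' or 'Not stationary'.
\text{Not stationary}

The AR(p) characteristic polynomial is P(z) = 1 - 1.36z.
Stationarity requires all roots to lie outside the unit circle, i.e. |z| > 1 for every root.
This is linear in z: 1 + (-1.36) z = 0  =>  z = -1/(-1.36) = 0.735294,  |z| = 0.735294.
Moduli of all roots: 0.7353.
All moduli strictly greater than 1? No.
Verdict: Not stationary.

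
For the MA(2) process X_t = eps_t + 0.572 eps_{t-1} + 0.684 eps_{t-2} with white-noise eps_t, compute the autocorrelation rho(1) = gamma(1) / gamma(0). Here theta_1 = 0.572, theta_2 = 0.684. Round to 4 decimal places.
\rho(1) = 0.5366

For an MA(q) process with theta_0 = 1, the autocovariance is
  gamma(k) = sigma^2 * sum_{i=0..q-k} theta_i * theta_{i+k},
and rho(k) = gamma(k) / gamma(0). Sigma^2 cancels.
  numerator   = (1)*(0.572) + (0.572)*(0.684) = 0.963248.
  denominator = (1)^2 + (0.572)^2 + (0.684)^2 = 1.79504.
  rho(1) = 0.963248 / 1.79504 = 0.5366.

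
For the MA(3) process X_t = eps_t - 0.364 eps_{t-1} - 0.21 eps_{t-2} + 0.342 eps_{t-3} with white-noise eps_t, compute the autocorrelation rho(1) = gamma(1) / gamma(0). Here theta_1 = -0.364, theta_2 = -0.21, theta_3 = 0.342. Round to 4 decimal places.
\rho(1) = -0.2778

For an MA(q) process with theta_0 = 1, the autocovariance is
  gamma(k) = sigma^2 * sum_{i=0..q-k} theta_i * theta_{i+k},
and rho(k) = gamma(k) / gamma(0). Sigma^2 cancels.
  numerator   = (1)*(-0.364) + (-0.364)*(-0.21) + (-0.21)*(0.342) = -0.35938.
  denominator = (1)^2 + (-0.364)^2 + (-0.21)^2 + (0.342)^2 = 1.29356.
  rho(1) = -0.35938 / 1.29356 = -0.2778.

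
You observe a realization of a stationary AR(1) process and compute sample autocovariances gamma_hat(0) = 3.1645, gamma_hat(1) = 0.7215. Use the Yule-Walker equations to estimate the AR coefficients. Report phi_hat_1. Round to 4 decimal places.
\hat\phi_{1} = 0.2280

The Yule-Walker equations for an AR(p) process read, in matrix form,
  Gamma_p phi = r_p,   with   (Gamma_p)_{ij} = gamma(|i - j|),
                       (r_p)_i = gamma(i),   i,j = 1..p.
Substitute the sample gammas (Toeplitz matrix and right-hand side of size 1):
  Gamma_p = [[3.1645]]
  r_p     = [0.7215]
With p = 1 this is the single equation gamma(0) phi_1 = gamma(1):
  phi_hat_1 = gamma(1) / gamma(0) = 0.7215 / 3.1645 = 0.2280.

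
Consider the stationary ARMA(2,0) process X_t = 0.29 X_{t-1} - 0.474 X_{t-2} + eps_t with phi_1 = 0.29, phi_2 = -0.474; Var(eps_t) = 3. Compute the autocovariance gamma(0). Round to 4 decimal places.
\gamma(0) = 4.0252

Multiply the model equation by X_{t-k} and take expectations. With theta_0 = psi_0 = 1 and psi_j the MA(infinity) weights, this gives
  gamma(k) - sum_i phi_i gamma(k-i) = c_k,
  c_k = sigma^2 * sum_{j=k..q} theta_j psi_{j-k}   (c_k = 0 for k > q),
using gamma(-m) = gamma(m).
Pure AR (q = 0): c_0 = sigma^2 = 3, c_k = 0 for k >= 1.
Equations for k = 0, 1, 2 (AR order 2, c_2 = 0):
  (E0) gamma(0) = phi_1 gamma(1) + phi_2 gamma(2) + c_0
  (E1) gamma(1) = phi_1 gamma(0) + phi_2 gamma(1) + c_1
  (E2) gamma(2) = phi_1 gamma(1) + phi_2 gamma(0)
From (E1): gamma(1) = A gamma(0) + B with
  A = phi_1 / (1 - phi_2) = 0.29 / 1.474 = 0.196744,   B = c_1 / (1 - phi_2) = 0 / 1.474 = 0.
Insert (E2) into (E0): gamma(0) (1 - phi_2^2) = phi_1 (1 + phi_2) gamma(1) + c_0.
  phi_1 (1 + phi_2) = (0.29)(0.526) = 0.15254,   1 - phi_2^2 = 0.775324.
Replace gamma(1) by A gamma(0) + B and collect gamma(0):
  gamma(0) [0.775324 - (0.15254)(0.196744)] = c_0 = 3
  gamma(0) * 0.745313 = 3
  gamma(0) = 3 / 0.745313 = 4.025156.
Therefore gamma(0) = 4.0252 (to 4 decimal places).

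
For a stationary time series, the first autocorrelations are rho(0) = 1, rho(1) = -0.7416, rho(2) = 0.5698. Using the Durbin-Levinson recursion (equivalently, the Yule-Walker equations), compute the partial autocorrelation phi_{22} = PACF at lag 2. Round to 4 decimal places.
\phi_{22} = 0.0441

The PACF at lag k is phi_{kk}, the last component of the solution
to the Yule-Walker system G_k phi = r_k where
  (G_k)_{ij} = rho(|i - j|), (r_k)_i = rho(i), i,j = 1..k.
Equivalently, Durbin-Levinson gives phi_{kk} iteratively:
  phi_{11} = rho(1)
  phi_{kk} = [rho(k) - sum_{j=1..k-1} phi_{k-1,j} rho(k-j)]
            / [1 - sum_{j=1..k-1} phi_{k-1,j} rho(j)],
  phi_{k,j} = phi_{k-1,j} - phi_{kk} phi_{k-1,k-j},  j = 1..k-1.
Step k = 1:
  phi_11 = rho(1) = -0.7416.
Step k = 2:
  phi_22 = [rho(2) - phi_11 rho(1)] / [1 - phi_11 rho(1)] = [0.5698 - (-0.7416)(-0.7416)] / [1 - (-0.7416)(-0.7416)]
         = 0.01982944 / 0.45002944 = 0.0441.
Therefore phi_{22} = 0.0441.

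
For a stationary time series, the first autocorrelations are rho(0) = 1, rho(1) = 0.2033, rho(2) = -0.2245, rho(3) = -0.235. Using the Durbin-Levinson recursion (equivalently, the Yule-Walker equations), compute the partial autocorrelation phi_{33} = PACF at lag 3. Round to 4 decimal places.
\phi_{33} = -0.1360

The PACF at lag k is phi_{kk}, the last component of the solution
to the Yule-Walker system G_k phi = r_k where
  (G_k)_{ij} = rho(|i - j|), (r_k)_i = rho(i), i,j = 1..k.
Equivalently, Durbin-Levinson gives phi_{kk} iteratively:
  phi_{11} = rho(1)
  phi_{kk} = [rho(k) - sum_{j=1..k-1} phi_{k-1,j} rho(k-j)]
            / [1 - sum_{j=1..k-1} phi_{k-1,j} rho(j)],
  phi_{k,j} = phi_{k-1,j} - phi_{kk} phi_{k-1,k-j},  j = 1..k-1.
Step k = 1:
  phi_11 = rho(1) = 0.2033.
Step k = 2:
  phi_22 = [rho(2) - phi_11 rho(1)] / [1 - phi_11 rho(1)] = [-0.2245 - (0.2033)(0.2033)] / [1 - (0.2033)(0.2033)]
         = -0.26583089 / 0.95866911 = -0.277292.
  Update: phi_21 = phi_11 - phi_22 phi_11 = 0.2033 - (-0.277292)(0.2033) = 0.259673.
Step k = 3:
  phi_33 = [rho(3) - phi_21 rho(2) - phi_22 rho(1)] / [1 - phi_21 rho(1) - phi_22 rho(2)]
    numerator   = -0.235 - (0.259673)(-0.2245) - (-0.277292)(0.2033) = -0.12032994
    denominator = 1 - (0.259673)(0.2033) - (-0.277292)(-0.2245) = 0.88495644
  phi_33 = -0.12032994 / 0.88495644 = -0.136.
Therefore phi_{33} = -0.1360.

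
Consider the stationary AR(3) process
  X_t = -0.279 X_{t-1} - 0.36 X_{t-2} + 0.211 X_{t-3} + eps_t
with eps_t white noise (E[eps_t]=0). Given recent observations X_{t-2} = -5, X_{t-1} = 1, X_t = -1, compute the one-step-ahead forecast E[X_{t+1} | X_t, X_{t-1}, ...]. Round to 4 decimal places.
E[X_{t+1} \mid \mathcal F_t] = -1.1360

For an AR(p) model X_t = c + sum_i phi_i X_{t-i} + eps_t, the
one-step-ahead conditional mean is
  E[X_{t+1} | X_t, ...] = c + sum_i phi_i X_{t+1-i}.
Substitute known values:
  E[X_{t+1} | ...] = (-0.279) * (-1) + (-0.36) * (1) + (0.211) * (-5)
                   = -1.1360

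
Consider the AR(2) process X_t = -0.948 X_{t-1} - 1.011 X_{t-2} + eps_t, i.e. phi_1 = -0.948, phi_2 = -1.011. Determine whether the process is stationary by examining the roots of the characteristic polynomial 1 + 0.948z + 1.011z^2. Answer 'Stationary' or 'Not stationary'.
\text{Not stationary}

The AR(p) characteristic polynomial is P(z) = 1 + 0.948z + 1.011z^2.
Stationarity requires all roots to lie outside the unit circle, i.e. |z| > 1 for every root.
Set 1 + (0.948) z + (1.011) z^2 = 0, i.e. a z^2 + b z + c = 0 with a = 1.011, b = 0.948, c = 1.
Discriminant D = b^2 - 4ac = (0.948)^2 - 4*(1.011)*1 = 0.898704 - (4.044) = -3.145296.
D < 0, so the roots are the complex-conjugate pair z = (-b +/- i sqrt(-D)) / (2a) = -0.4688 +/- 0.8771i.
For a conjugate pair |z|^2 = z * conj(z) = (product of roots) = c/a = 1/(1.011) = 0.98912, so |z| = sqrt(0.98912) = 0.9945 for both roots.
Moduli of all roots: 0.9945, 0.9945.
All moduli strictly greater than 1? No.
Verdict: Not stationary.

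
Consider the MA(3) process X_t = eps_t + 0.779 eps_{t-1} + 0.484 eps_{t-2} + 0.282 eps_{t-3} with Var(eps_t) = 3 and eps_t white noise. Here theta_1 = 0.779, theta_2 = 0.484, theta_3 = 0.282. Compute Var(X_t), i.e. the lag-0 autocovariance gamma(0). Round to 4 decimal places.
\gamma(0) = 5.7619

For an MA(q) process X_t = eps_t + sum_i theta_i eps_{t-i} with
Var(eps_t) = sigma^2, the variance is
  gamma(0) = sigma^2 * (1 + sum_i theta_i^2).
  sum_i theta_i^2 = (0.779)^2 + (0.484)^2 + (0.282)^2 = 0.606841 + 0.234256 + 0.079524 = 0.920621.
  gamma(0) = 3 * (1 + 0.920621) = 3 * 1.920621 = 5.761863, which rounds to 5.7619.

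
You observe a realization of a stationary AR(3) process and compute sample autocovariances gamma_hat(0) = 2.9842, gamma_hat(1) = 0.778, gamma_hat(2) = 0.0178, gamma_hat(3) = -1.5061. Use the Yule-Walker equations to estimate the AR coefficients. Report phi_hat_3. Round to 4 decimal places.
\hat\phi_{3} = -0.5270

The Yule-Walker equations for an AR(p) process read, in matrix form,
  Gamma_p phi = r_p,   with   (Gamma_p)_{ij} = gamma(|i - j|),
                       (r_p)_i = gamma(i),   i,j = 1..p.
Substitute the sample gammas (Toeplitz matrix and right-hand side of size 3):
  Gamma_p = [[2.9842, 0.778, 0.0178], [0.778, 2.9842, 0.778], [0.0178, 0.778, 2.9842]]
  r_p     = [0.778, 0.0178, -1.5061]
Written out (R1..R3):
  (R1) 2.9842 phi_1 + 0.778 phi_2 + 0.0178 phi_3 = 0.778
  (R2) 0.778 phi_1 + 2.9842 phi_2 + 0.778 phi_3 = 0.0178
  (R3) 0.0178 phi_1 + 0.778 phi_2 + 2.9842 phi_3 = -1.5061
Gaussian elimination:
  R2 <- R2 - (0.778/2.9842) R1 = R2 - (0.260706) R1:  2.78137 phi_2 + 0.773359 phi_3 = -0.18503
  R3 <- R3 - (0.0178/2.9842) R1 = R3 - (0.005965) R1:  0.773359 phi_2 + 2.984094 phi_3 = -1.510741
  R3 <- R3 - (0.773359/2.78137) R2 = R3 - (0.27805) R2:  2.769061 phi_3 = -1.459293
Back-substitution:
  phi_hat_3 = -1.459293 / 2.769061 = -0.526999
  phi_hat_2 = (-0.18503 - (0.773359)(-0.526999)) / 2.78137 = 0.080007
  phi_hat_1 = (0.778 - (0.778)(0.080007) - (0.0178)(-0.526999)) / 2.9842 = 0.242991
So phi_hat = [0.2430, 0.0800, -0.5270].
Therefore phi_hat_3 = -0.5270.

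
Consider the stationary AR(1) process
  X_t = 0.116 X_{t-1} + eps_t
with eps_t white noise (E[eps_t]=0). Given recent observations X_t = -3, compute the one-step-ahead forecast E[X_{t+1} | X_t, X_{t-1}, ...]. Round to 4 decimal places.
E[X_{t+1} \mid \mathcal F_t] = -0.3480

For an AR(p) model X_t = c + sum_i phi_i X_{t-i} + eps_t, the
one-step-ahead conditional mean is
  E[X_{t+1} | X_t, ...] = c + sum_i phi_i X_{t+1-i}.
Substitute known values:
  E[X_{t+1} | ...] = (0.116) * (-3)
                   = -0.3480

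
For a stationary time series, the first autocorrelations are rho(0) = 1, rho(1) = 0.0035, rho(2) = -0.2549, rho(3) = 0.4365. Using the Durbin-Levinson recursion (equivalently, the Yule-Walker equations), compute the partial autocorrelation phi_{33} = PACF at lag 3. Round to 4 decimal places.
\phi_{33} = 0.4690

The PACF at lag k is phi_{kk}, the last component of the solution
to the Yule-Walker system G_k phi = r_k where
  (G_k)_{ij} = rho(|i - j|), (r_k)_i = rho(i), i,j = 1..k.
Equivalently, Durbin-Levinson gives phi_{kk} iteratively:
  phi_{11} = rho(1)
  phi_{kk} = [rho(k) - sum_{j=1..k-1} phi_{k-1,j} rho(k-j)]
            / [1 - sum_{j=1..k-1} phi_{k-1,j} rho(j)],
  phi_{k,j} = phi_{k-1,j} - phi_{kk} phi_{k-1,k-j},  j = 1..k-1.
Step k = 1:
  phi_11 = rho(1) = 0.0035.
Step k = 2:
  phi_22 = [rho(2) - phi_11 rho(1)] / [1 - phi_11 rho(1)] = [-0.2549 - (0.0035)(0.0035)] / [1 - (0.0035)(0.0035)]
         = -0.25491225 / 0.99998775 = -0.254915.
  Update: phi_21 = phi_11 - phi_22 phi_11 = 0.0035 - (-0.254915)(0.0035) = 0.004392.
Step k = 3:
  phi_33 = [rho(3) - phi_21 rho(2) - phi_22 rho(1)] / [1 - phi_21 rho(1) - phi_22 rho(2)]
    numerator   = 0.4365 - (0.004392)(-0.2549) - (-0.254915)(0.0035) = 0.43851178
    denominator = 1 - (0.004392)(0.0035) - (-0.254915)(-0.2549) = 0.9350067
  phi_33 = 0.43851178 / 0.9350067 = 0.469.
Therefore phi_{33} = 0.4690.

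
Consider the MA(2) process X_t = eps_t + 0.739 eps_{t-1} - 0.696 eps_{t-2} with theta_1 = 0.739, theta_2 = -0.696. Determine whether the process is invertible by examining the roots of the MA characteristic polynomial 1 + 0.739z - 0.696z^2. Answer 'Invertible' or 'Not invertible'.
\text{Not invertible}

The MA(q) characteristic polynomial is P(z) = 1 + 0.739z - 0.696z^2.
Invertibility requires all roots to lie outside the unit circle, i.e. |z| > 1 for every root.
Set 1 + (0.739) z + (-0.696) z^2 = 0, i.e. a z^2 + b z + c = 0 with a = -0.696, b = 0.739, c = 1.
Discriminant D = b^2 - 4ac = (0.739)^2 - 4*(-0.696)*1 = 0.546121 - (-2.784) = 3.330121.
D >= 0, so the roots are real: z = (-b +/- sqrt(D)) / (2a) = (-0.739 +/- 1.824862) / (-1.392).
  z_1 = (-0.739 + 1.824862) / (-1.392) = -0.7801,   |z_1| = 0.7801.
  z_2 = (-0.739 - 1.824862) / (-1.392) = 1.8419,   |z_2| = 1.8419.
Moduli of all roots: 0.7801, 1.8419.
All moduli strictly greater than 1? No.
Verdict: Not invertible.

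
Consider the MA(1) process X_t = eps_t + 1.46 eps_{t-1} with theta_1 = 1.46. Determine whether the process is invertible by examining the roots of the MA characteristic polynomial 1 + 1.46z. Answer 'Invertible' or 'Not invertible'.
\text{Not invertible}

The MA(q) characteristic polynomial is P(z) = 1 + 1.46z.
Invertibility requires all roots to lie outside the unit circle, i.e. |z| > 1 for every root.
This is linear in z: 1 + (1.46) z = 0  =>  z = -1/(1.46) = -0.684932,  |z| = 0.684932.
Moduli of all roots: 0.6849.
All moduli strictly greater than 1? No.
Verdict: Not invertible.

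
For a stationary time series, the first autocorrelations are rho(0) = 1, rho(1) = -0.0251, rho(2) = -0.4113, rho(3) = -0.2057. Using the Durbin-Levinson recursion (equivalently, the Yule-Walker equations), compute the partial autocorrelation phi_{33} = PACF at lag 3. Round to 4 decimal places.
\phi_{33} = -0.2780

The PACF at lag k is phi_{kk}, the last component of the solution
to the Yule-Walker system G_k phi = r_k where
  (G_k)_{ij} = rho(|i - j|), (r_k)_i = rho(i), i,j = 1..k.
Equivalently, Durbin-Levinson gives phi_{kk} iteratively:
  phi_{11} = rho(1)
  phi_{kk} = [rho(k) - sum_{j=1..k-1} phi_{k-1,j} rho(k-j)]
            / [1 - sum_{j=1..k-1} phi_{k-1,j} rho(j)],
  phi_{k,j} = phi_{k-1,j} - phi_{kk} phi_{k-1,k-j},  j = 1..k-1.
Step k = 1:
  phi_11 = rho(1) = -0.0251.
Step k = 2:
  phi_22 = [rho(2) - phi_11 rho(1)] / [1 - phi_11 rho(1)] = [-0.4113 - (-0.0251)(-0.0251)] / [1 - (-0.0251)(-0.0251)]
         = -0.41193001 / 0.99936999 = -0.41219.
  Update: phi_21 = phi_11 - phi_22 phi_11 = -0.0251 - (-0.41219)(-0.0251) = -0.035446.
Step k = 3:
  phi_33 = [rho(3) - phi_21 rho(2) - phi_22 rho(1)] / [1 - phi_21 rho(1) - phi_22 rho(2)]
    numerator   = -0.2057 - (-0.035446)(-0.4113) - (-0.41219)(-0.0251) = -0.23062489
    denominator = 1 - (-0.035446)(-0.0251) - (-0.41219)(-0.4113) = 0.82957669
  phi_33 = -0.23062489 / 0.82957669 = -0.278.
Therefore phi_{33} = -0.2780.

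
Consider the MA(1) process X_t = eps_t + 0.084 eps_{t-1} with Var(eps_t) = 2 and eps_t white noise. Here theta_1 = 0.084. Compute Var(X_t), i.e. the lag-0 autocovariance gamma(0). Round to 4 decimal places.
\gamma(0) = 2.0141

For an MA(q) process X_t = eps_t + sum_i theta_i eps_{t-i} with
Var(eps_t) = sigma^2, the variance is
  gamma(0) = sigma^2 * (1 + sum_i theta_i^2).
  sum_i theta_i^2 = (0.084)^2 = 0.007056.
  gamma(0) = 2 * (1 + 0.007056) = 2 * 1.007056 = 2.014112, which rounds to 2.0141.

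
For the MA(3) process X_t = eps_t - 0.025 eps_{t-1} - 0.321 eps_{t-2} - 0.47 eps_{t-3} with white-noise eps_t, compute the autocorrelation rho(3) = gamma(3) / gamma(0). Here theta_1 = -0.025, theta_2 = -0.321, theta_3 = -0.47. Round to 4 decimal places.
\rho(3) = -0.3548

For an MA(q) process with theta_0 = 1, the autocovariance is
  gamma(k) = sigma^2 * sum_{i=0..q-k} theta_i * theta_{i+k},
and rho(k) = gamma(k) / gamma(0). Sigma^2 cancels.
  numerator   = (1)*(-0.47) = -0.47.
  denominator = (1)^2 + (-0.025)^2 + (-0.321)^2 + (-0.47)^2 = 1.324566.
  rho(3) = -0.47 / 1.324566 = -0.3548.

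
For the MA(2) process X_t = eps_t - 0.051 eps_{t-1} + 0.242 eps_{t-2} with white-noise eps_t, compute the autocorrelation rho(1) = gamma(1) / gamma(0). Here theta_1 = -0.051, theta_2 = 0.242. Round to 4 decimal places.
\rho(1) = -0.0597

For an MA(q) process with theta_0 = 1, the autocovariance is
  gamma(k) = sigma^2 * sum_{i=0..q-k} theta_i * theta_{i+k},
and rho(k) = gamma(k) / gamma(0). Sigma^2 cancels.
  numerator   = (1)*(-0.051) + (-0.051)*(0.242) = -0.063342.
  denominator = (1)^2 + (-0.051)^2 + (0.242)^2 = 1.061165.
  rho(1) = -0.063342 / 1.061165 = -0.0597.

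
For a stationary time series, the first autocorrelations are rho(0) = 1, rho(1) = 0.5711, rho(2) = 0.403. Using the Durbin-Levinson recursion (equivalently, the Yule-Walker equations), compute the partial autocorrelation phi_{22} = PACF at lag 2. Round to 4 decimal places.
\phi_{22} = 0.1140

The PACF at lag k is phi_{kk}, the last component of the solution
to the Yule-Walker system G_k phi = r_k where
  (G_k)_{ij} = rho(|i - j|), (r_k)_i = rho(i), i,j = 1..k.
Equivalently, Durbin-Levinson gives phi_{kk} iteratively:
  phi_{11} = rho(1)
  phi_{kk} = [rho(k) - sum_{j=1..k-1} phi_{k-1,j} rho(k-j)]
            / [1 - sum_{j=1..k-1} phi_{k-1,j} rho(j)],
  phi_{k,j} = phi_{k-1,j} - phi_{kk} phi_{k-1,k-j},  j = 1..k-1.
Step k = 1:
  phi_11 = rho(1) = 0.5711.
Step k = 2:
  phi_22 = [rho(2) - phi_11 rho(1)] / [1 - phi_11 rho(1)] = [0.403 - (0.5711)(0.5711)] / [1 - (0.5711)(0.5711)]
         = 0.07684479 / 0.67384479 = 0.114.
Therefore phi_{22} = 0.1140.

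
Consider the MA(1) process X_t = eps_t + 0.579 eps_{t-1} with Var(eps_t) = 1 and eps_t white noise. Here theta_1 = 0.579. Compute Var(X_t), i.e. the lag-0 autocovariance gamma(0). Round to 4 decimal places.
\gamma(0) = 1.3352

For an MA(q) process X_t = eps_t + sum_i theta_i eps_{t-i} with
Var(eps_t) = sigma^2, the variance is
  gamma(0) = sigma^2 * (1 + sum_i theta_i^2).
  sum_i theta_i^2 = (0.579)^2 = 0.335241.
  gamma(0) = 1 * (1 + 0.335241) = 1 * 1.335241 = 1.335241, which rounds to 1.3352.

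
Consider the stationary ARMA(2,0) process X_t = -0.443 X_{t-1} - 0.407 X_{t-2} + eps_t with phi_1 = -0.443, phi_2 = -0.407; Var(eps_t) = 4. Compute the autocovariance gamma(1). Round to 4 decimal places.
\gamma(1) = -1.6756

Multiply the model equation by X_{t-k} and take expectations. With theta_0 = psi_0 = 1 and psi_j the MA(infinity) weights, this gives
  gamma(k) - sum_i phi_i gamma(k-i) = c_k,
  c_k = sigma^2 * sum_{j=k..q} theta_j psi_{j-k}   (c_k = 0 for k > q),
using gamma(-m) = gamma(m).
Pure AR (q = 0): c_0 = sigma^2 = 4, c_k = 0 for k >= 1.
Equations for k = 0, 1, 2 (AR order 2, c_2 = 0):
  (E0) gamma(0) = phi_1 gamma(1) + phi_2 gamma(2) + c_0
  (E1) gamma(1) = phi_1 gamma(0) + phi_2 gamma(1) + c_1
  (E2) gamma(2) = phi_1 gamma(1) + phi_2 gamma(0)
From (E1): gamma(1) = A gamma(0) + B with
  A = phi_1 / (1 - phi_2) = -0.443 / 1.407 = -0.314854,   B = c_1 / (1 - phi_2) = 0 / 1.407 = 0.
Insert (E2) into (E0): gamma(0) (1 - phi_2^2) = phi_1 (1 + phi_2) gamma(1) + c_0.
  phi_1 (1 + phi_2) = (-0.443)(0.593) = -0.262699,   1 - phi_2^2 = 0.834351.
Replace gamma(1) by A gamma(0) + B and collect gamma(0):
  gamma(0) [0.834351 - (-0.262699)(-0.314854)] = c_0 = 4
  gamma(0) * 0.751639 = 4
  gamma(0) = 4 / 0.751639 = 5.321703.
  gamma(1) = A gamma(0) = (-0.314854)(5.321703) = -1.675561.
Therefore gamma(1) = -1.6756 (to 4 decimal places).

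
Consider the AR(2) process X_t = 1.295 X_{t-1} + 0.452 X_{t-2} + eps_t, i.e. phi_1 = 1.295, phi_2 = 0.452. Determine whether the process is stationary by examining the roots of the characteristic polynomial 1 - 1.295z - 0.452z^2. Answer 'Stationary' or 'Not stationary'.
\text{Not stationary}

The AR(p) characteristic polynomial is P(z) = 1 - 1.295z - 0.452z^2.
Stationarity requires all roots to lie outside the unit circle, i.e. |z| > 1 for every root.
Set 1 + (-1.295) z + (-0.452) z^2 = 0, i.e. a z^2 + b z + c = 0 with a = -0.452, b = -1.295, c = 1.
Discriminant D = b^2 - 4ac = (-1.295)^2 - 4*(-0.452)*1 = 1.677025 - (-1.808) = 3.485025.
D >= 0, so the roots are real: z = (-b +/- sqrt(D)) / (2a) = (1.295 +/- 1.866822) / (-0.904).
  z_1 = (1.295 + 1.866822) / (-0.904) = -3.4976,   |z_1| = 3.4976.
  z_2 = (1.295 - 1.866822) / (-0.904) = 0.6325,   |z_2| = 0.6325.
Moduli of all roots: 3.4976, 0.6325.
All moduli strictly greater than 1? No.
Verdict: Not stationary.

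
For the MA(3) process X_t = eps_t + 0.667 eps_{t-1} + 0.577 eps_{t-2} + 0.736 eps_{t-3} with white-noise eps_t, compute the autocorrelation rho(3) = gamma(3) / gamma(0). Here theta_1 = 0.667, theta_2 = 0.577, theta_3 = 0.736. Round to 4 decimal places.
\rho(3) = 0.3173

For an MA(q) process with theta_0 = 1, the autocovariance is
  gamma(k) = sigma^2 * sum_{i=0..q-k} theta_i * theta_{i+k},
and rho(k) = gamma(k) / gamma(0). Sigma^2 cancels.
  numerator   = (1)*(0.736) = 0.736.
  denominator = (1)^2 + (0.667)^2 + (0.577)^2 + (0.736)^2 = 2.319514.
  rho(3) = 0.736 / 2.319514 = 0.3173.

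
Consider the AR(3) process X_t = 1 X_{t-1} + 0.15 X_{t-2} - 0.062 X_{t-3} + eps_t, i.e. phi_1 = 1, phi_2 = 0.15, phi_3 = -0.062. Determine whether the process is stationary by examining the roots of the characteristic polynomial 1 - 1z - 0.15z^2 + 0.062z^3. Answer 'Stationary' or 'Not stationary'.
\text{Not stationary}

The AR(p) characteristic polynomial is P(z) = 1 - 1z - 0.15z^2 + 0.062z^3.
Stationarity requires all roots to lie outside the unit circle, i.e. |z| > 1 for every root.
Degree 3: look for a simple real root z0 first, then factor out (1 - z/z0) and solve the remaining quadratic.
Testing z0 = 5: P(5) = 1 + (-1)(5) + (-0.15)(5)^2 + (0.062)(5)^3
  = 1 + (-5) + (-3.75) + (7.75) = 0.  So z_0 = 5 is a root, |z_0| = 5.
Divide out the factor (1 - 0.2 z) = (1 - z/z0) (since 1/z0 = 0.2):
  P(z) = (1 - 0.2 z)(1 + (-0.8) z + (-0.31) z^2)
  [check: z-coef -0.8 - (0.2) = -1; z^2-coef -0.31 - (0.2)(-0.8) = -0.15; z^3-coef -(0.2)(-0.31) = 0.062.]
Remaining roots from the quadratic factor 1 + (-0.8) z + (-0.31) z^2:
  Set 1 + (-0.8) z + (-0.31) z^2 = 0, i.e. a z^2 + b z + c = 0 with a = -0.31, b = -0.8, c = 1.
  Discriminant D = b^2 - 4ac = (-0.8)^2 - 4*(-0.31)*1 = 0.64 - (-1.24) = 1.88.
  D >= 0, so the roots are real: z = (-b +/- sqrt(D)) / (2a) = (0.8 +/- 1.371131) / (-0.62).
    z_1 = (0.8 + 1.371131) / (-0.62) = -3.5018,   |z_1| = 3.5018.
    z_2 = (0.8 - 1.371131) / (-0.62) = 0.9212,   |z_2| = 0.9212.
Moduli of all roots: 5.0000, 3.5018, 0.9212.
All moduli strictly greater than 1? No.
Verdict: Not stationary.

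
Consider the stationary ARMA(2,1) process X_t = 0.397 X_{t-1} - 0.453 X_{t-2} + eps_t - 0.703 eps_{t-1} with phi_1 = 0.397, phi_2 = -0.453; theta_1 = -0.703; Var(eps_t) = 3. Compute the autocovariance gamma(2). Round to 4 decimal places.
\gamma(2) = -2.1363

Multiply the model equation by X_{t-k} and take expectations. With theta_0 = psi_0 = 1 and psi_j the MA(infinity) weights, this gives
  gamma(k) - sum_i phi_i gamma(k-i) = c_k,
  c_k = sigma^2 * sum_{j=k..q} theta_j psi_{j-k}   (c_k = 0 for k > q),
using gamma(-m) = gamma(m).
psi-weights needed (psi_j = theta_j + sum_i phi_i psi_{j-i}):
  psi_1 = theta_1 + phi_1 = -0.703 + (0.397) = -0.306
Right-hand sides:
  c_0 = sigma^2 (1 + theta_1 psi_1) = 3 * (1 + (-0.703)(-0.306)) = 3 * 1.215118 = 3.645354
  c_1 = sigma^2 theta_1 = 3 * (-0.703) = -2.109
  c_2 = 0
Equations for k = 0, 1, 2 (AR order 2, c_2 = 0):
  (E0) gamma(0) = phi_1 gamma(1) + phi_2 gamma(2) + c_0
  (E1) gamma(1) = phi_1 gamma(0) + phi_2 gamma(1) + c_1
  (E2) gamma(2) = phi_1 gamma(1) + phi_2 gamma(0)
From (E1): gamma(1) = A gamma(0) + B with
  A = phi_1 / (1 - phi_2) = 0.397 / 1.453 = 0.273228,   B = c_1 / (1 - phi_2) = -2.109 / 1.453 = -1.45148.
Insert (E2) into (E0): gamma(0) (1 - phi_2^2) = phi_1 (1 + phi_2) gamma(1) + c_0.
  phi_1 (1 + phi_2) = (0.397)(0.547) = 0.217159,   1 - phi_2^2 = 0.794791.
Replace gamma(1) by A gamma(0) + B and collect gamma(0):
  gamma(0) [0.794791 - (0.217159)(0.273228)] = (0.217159)(-1.45148) + 3.645354
  gamma(0) * 0.735457 = 3.330152
  gamma(0) = 3.330152 / 0.735457 = 4.528003.
  gamma(1) = A gamma(0) + B = (0.273228)(4.528003) + (-1.45148) = -0.214303.
  gamma(2) = phi_1 gamma(1) + phi_2 gamma(0) = (0.397)(-0.214303) + (-0.453)(4.528003) = -2.136264.
Therefore gamma(2) = -2.1363 (to 4 decimal places).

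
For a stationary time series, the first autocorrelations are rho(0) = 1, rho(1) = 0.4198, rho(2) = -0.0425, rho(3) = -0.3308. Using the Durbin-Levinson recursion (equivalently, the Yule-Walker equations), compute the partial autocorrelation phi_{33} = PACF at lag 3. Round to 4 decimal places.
\phi_{33} = -0.2570

The PACF at lag k is phi_{kk}, the last component of the solution
to the Yule-Walker system G_k phi = r_k where
  (G_k)_{ij} = rho(|i - j|), (r_k)_i = rho(i), i,j = 1..k.
Equivalently, Durbin-Levinson gives phi_{kk} iteratively:
  phi_{11} = rho(1)
  phi_{kk} = [rho(k) - sum_{j=1..k-1} phi_{k-1,j} rho(k-j)]
            / [1 - sum_{j=1..k-1} phi_{k-1,j} rho(j)],
  phi_{k,j} = phi_{k-1,j} - phi_{kk} phi_{k-1,k-j},  j = 1..k-1.
Step k = 1:
  phi_11 = rho(1) = 0.4198.
Step k = 2:
  phi_22 = [rho(2) - phi_11 rho(1)] / [1 - phi_11 rho(1)] = [-0.0425 - (0.4198)(0.4198)] / [1 - (0.4198)(0.4198)]
         = -0.21873204 / 0.82376796 = -0.265526.
  Update: phi_21 = phi_11 - phi_22 phi_11 = 0.4198 - (-0.265526)(0.4198) = 0.531268.
Step k = 3:
  phi_33 = [rho(3) - phi_21 rho(2) - phi_22 rho(1)] / [1 - phi_21 rho(1) - phi_22 rho(2)]
    numerator   = -0.3308 - (0.531268)(-0.0425) - (-0.265526)(0.4198) = -0.19675318
    denominator = 1 - (0.531268)(0.4198) - (-0.265526)(-0.0425) = 0.76568886
  phi_33 = -0.19675318 / 0.76568886 = -0.257.
Therefore phi_{33} = -0.2570.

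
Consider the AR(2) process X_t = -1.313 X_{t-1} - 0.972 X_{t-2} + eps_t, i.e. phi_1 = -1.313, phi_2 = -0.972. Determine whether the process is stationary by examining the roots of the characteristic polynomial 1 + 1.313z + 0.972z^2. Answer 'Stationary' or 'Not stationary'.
\text{Stationary}

The AR(p) characteristic polynomial is P(z) = 1 + 1.313z + 0.972z^2.
Stationarity requires all roots to lie outside the unit circle, i.e. |z| > 1 for every root.
Set 1 + (1.313) z + (0.972) z^2 = 0, i.e. a z^2 + b z + c = 0 with a = 0.972, b = 1.313, c = 1.
Discriminant D = b^2 - 4ac = (1.313)^2 - 4*(0.972)*1 = 1.723969 - (3.888) = -2.164031.
D < 0, so the roots are the complex-conjugate pair z = (-b +/- i sqrt(-D)) / (2a) = -0.6754 +/- 0.7567i.
For a conjugate pair |z|^2 = z * conj(z) = (product of roots) = c/a = 1/(0.972) = 1.028807, so |z| = sqrt(1.028807) = 1.0143 for both roots.
Moduli of all roots: 1.0143, 1.0143.
All moduli strictly greater than 1? Yes.
Verdict: Stationary.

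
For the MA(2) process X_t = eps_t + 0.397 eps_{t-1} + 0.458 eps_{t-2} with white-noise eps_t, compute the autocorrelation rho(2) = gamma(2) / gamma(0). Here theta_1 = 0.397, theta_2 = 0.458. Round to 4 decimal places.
\rho(2) = 0.3349

For an MA(q) process with theta_0 = 1, the autocovariance is
  gamma(k) = sigma^2 * sum_{i=0..q-k} theta_i * theta_{i+k},
and rho(k) = gamma(k) / gamma(0). Sigma^2 cancels.
  numerator   = (1)*(0.458) = 0.458.
  denominator = (1)^2 + (0.397)^2 + (0.458)^2 = 1.367373.
  rho(2) = 0.458 / 1.367373 = 0.3349.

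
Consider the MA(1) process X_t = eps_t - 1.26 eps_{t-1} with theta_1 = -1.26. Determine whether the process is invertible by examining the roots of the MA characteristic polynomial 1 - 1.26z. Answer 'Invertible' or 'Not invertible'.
\text{Not invertible}

The MA(q) characteristic polynomial is P(z) = 1 - 1.26z.
Invertibility requires all roots to lie outside the unit circle, i.e. |z| > 1 for every root.
This is linear in z: 1 + (-1.26) z = 0  =>  z = -1/(-1.26) = 0.793651,  |z| = 0.793651.
Moduli of all roots: 0.7937.
All moduli strictly greater than 1? No.
Verdict: Not invertible.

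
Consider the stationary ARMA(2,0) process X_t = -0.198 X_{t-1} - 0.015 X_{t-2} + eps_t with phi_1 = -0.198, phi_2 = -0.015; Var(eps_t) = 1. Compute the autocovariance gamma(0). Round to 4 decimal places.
\gamma(0) = 1.0398

Multiply the model equation by X_{t-k} and take expectations. With theta_0 = psi_0 = 1 and psi_j the MA(infinity) weights, this gives
  gamma(k) - sum_i phi_i gamma(k-i) = c_k,
  c_k = sigma^2 * sum_{j=k..q} theta_j psi_{j-k}   (c_k = 0 for k > q),
using gamma(-m) = gamma(m).
Pure AR (q = 0): c_0 = sigma^2 = 1, c_k = 0 for k >= 1.
Equations for k = 0, 1, 2 (AR order 2, c_2 = 0):
  (E0) gamma(0) = phi_1 gamma(1) + phi_2 gamma(2) + c_0
  (E1) gamma(1) = phi_1 gamma(0) + phi_2 gamma(1) + c_1
  (E2) gamma(2) = phi_1 gamma(1) + phi_2 gamma(0)
From (E1): gamma(1) = A gamma(0) + B with
  A = phi_1 / (1 - phi_2) = -0.198 / 1.015 = -0.195074,   B = c_1 / (1 - phi_2) = 0 / 1.015 = 0.
Insert (E2) into (E0): gamma(0) (1 - phi_2^2) = phi_1 (1 + phi_2) gamma(1) + c_0.
  phi_1 (1 + phi_2) = (-0.198)(0.985) = -0.19503,   1 - phi_2^2 = 0.999775.
Replace gamma(1) by A gamma(0) + B and collect gamma(0):
  gamma(0) [0.999775 - (-0.19503)(-0.195074)] = c_0 = 1
  gamma(0) * 0.96173 = 1
  gamma(0) = 1 / 0.96173 = 1.039793.
Therefore gamma(0) = 1.0398 (to 4 decimal places).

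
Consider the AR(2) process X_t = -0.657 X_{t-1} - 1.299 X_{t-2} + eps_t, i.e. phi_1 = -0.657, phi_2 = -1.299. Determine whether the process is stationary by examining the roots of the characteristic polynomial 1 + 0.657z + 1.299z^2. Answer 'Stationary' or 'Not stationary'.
\text{Not stationary}

The AR(p) characteristic polynomial is P(z) = 1 + 0.657z + 1.299z^2.
Stationarity requires all roots to lie outside the unit circle, i.e. |z| > 1 for every root.
Set 1 + (0.657) z + (1.299) z^2 = 0, i.e. a z^2 + b z + c = 0 with a = 1.299, b = 0.657, c = 1.
Discriminant D = b^2 - 4ac = (0.657)^2 - 4*(1.299)*1 = 0.431649 - (5.196) = -4.764351.
D < 0, so the roots are the complex-conjugate pair z = (-b +/- i sqrt(-D)) / (2a) = -0.2529 +/- 0.8402i.
For a conjugate pair |z|^2 = z * conj(z) = (product of roots) = c/a = 1/(1.299) = 0.769823, so |z| = sqrt(0.769823) = 0.8774 for both roots.
Moduli of all roots: 0.8774, 0.8774.
All moduli strictly greater than 1? No.
Verdict: Not stationary.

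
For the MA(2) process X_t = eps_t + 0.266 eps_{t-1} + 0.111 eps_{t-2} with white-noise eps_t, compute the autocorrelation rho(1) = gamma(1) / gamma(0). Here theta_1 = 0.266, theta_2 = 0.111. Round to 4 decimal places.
\rho(1) = 0.2729

For an MA(q) process with theta_0 = 1, the autocovariance is
  gamma(k) = sigma^2 * sum_{i=0..q-k} theta_i * theta_{i+k},
and rho(k) = gamma(k) / gamma(0). Sigma^2 cancels.
  numerator   = (1)*(0.266) + (0.266)*(0.111) = 0.295526.
  denominator = (1)^2 + (0.266)^2 + (0.111)^2 = 1.083077.
  rho(1) = 0.295526 / 1.083077 = 0.2729.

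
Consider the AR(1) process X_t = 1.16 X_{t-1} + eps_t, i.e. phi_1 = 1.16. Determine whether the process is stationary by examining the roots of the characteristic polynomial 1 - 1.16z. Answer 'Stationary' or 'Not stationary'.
\text{Not stationary}

The AR(p) characteristic polynomial is P(z) = 1 - 1.16z.
Stationarity requires all roots to lie outside the unit circle, i.e. |z| > 1 for every root.
This is linear in z: 1 + (-1.16) z = 0  =>  z = -1/(-1.16) = 0.862069,  |z| = 0.862069.
Moduli of all roots: 0.8621.
All moduli strictly greater than 1? No.
Verdict: Not stationary.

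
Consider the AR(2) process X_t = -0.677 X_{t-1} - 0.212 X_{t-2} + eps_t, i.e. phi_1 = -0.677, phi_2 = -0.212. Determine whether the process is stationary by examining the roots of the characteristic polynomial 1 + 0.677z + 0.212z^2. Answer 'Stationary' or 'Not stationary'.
\text{Stationary}

The AR(p) characteristic polynomial is P(z) = 1 + 0.677z + 0.212z^2.
Stationarity requires all roots to lie outside the unit circle, i.e. |z| > 1 for every root.
Set 1 + (0.677) z + (0.212) z^2 = 0, i.e. a z^2 + b z + c = 0 with a = 0.212, b = 0.677, c = 1.
Discriminant D = b^2 - 4ac = (0.677)^2 - 4*(0.212)*1 = 0.458329 - (0.848) = -0.389671.
D < 0, so the roots are the complex-conjugate pair z = (-b +/- i sqrt(-D)) / (2a) = -1.5967 +/- 1.4723i.
For a conjugate pair |z|^2 = z * conj(z) = (product of roots) = c/a = 1/(0.212) = 4.716981, so |z| = sqrt(4.716981) = 2.1719 for both roots.
Moduli of all roots: 2.1719, 2.1719.
All moduli strictly greater than 1? Yes.
Verdict: Stationary.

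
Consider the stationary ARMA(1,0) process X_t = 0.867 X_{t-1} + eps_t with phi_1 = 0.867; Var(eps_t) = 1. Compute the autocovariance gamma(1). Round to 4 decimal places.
\gamma(1) = 3.4916

Multiply the model equation by X_{t-k} and take expectations. With theta_0 = psi_0 = 1 and psi_j the MA(infinity) weights, this gives
  gamma(k) - sum_i phi_i gamma(k-i) = c_k,
  c_k = sigma^2 * sum_{j=k..q} theta_j psi_{j-k}   (c_k = 0 for k > q),
using gamma(-m) = gamma(m).
Pure AR (q = 0): c_0 = sigma^2 = 1, c_k = 0 for k >= 1.
Equations for k = 0 and k = 1 (AR order 1):
  gamma(0) = phi_1 gamma(1) + c_0
  gamma(1) = phi_1 gamma(0) + c_1
Substituting the second into the first: gamma(0) (1 - phi_1^2) = c_0 + phi_1 c_1, so
  gamma(0) = c_0 / (1 - phi_1^2) = 1 / (1 - (0.867)^2) = 1 / 0.248311 = 4.027208.
  gamma(1) = phi_1 gamma(0) = (0.867)(4.027208) = 3.491589.
Therefore gamma(1) = 3.4916 (to 4 decimal places).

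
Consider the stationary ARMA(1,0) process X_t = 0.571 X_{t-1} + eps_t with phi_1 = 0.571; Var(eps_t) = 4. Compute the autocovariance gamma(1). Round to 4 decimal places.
\gamma(1) = 3.3889

Multiply the model equation by X_{t-k} and take expectations. With theta_0 = psi_0 = 1 and psi_j the MA(infinity) weights, this gives
  gamma(k) - sum_i phi_i gamma(k-i) = c_k,
  c_k = sigma^2 * sum_{j=k..q} theta_j psi_{j-k}   (c_k = 0 for k > q),
using gamma(-m) = gamma(m).
Pure AR (q = 0): c_0 = sigma^2 = 4, c_k = 0 for k >= 1.
Equations for k = 0 and k = 1 (AR order 1):
  gamma(0) = phi_1 gamma(1) + c_0
  gamma(1) = phi_1 gamma(0) + c_1
Substituting the second into the first: gamma(0) (1 - phi_1^2) = c_0 + phi_1 c_1, so
  gamma(0) = c_0 / (1 - phi_1^2) = 4 / (1 - (0.571)^2) = 4 / 0.673959 = 5.935079.
  gamma(1) = phi_1 gamma(0) = (0.571)(5.935079) = 3.38893.
Therefore gamma(1) = 3.3889 (to 4 decimal places).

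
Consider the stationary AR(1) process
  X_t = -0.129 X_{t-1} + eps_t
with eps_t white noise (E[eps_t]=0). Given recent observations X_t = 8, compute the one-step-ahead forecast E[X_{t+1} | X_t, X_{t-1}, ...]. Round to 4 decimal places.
E[X_{t+1} \mid \mathcal F_t] = -1.0320

For an AR(p) model X_t = c + sum_i phi_i X_{t-i} + eps_t, the
one-step-ahead conditional mean is
  E[X_{t+1} | X_t, ...] = c + sum_i phi_i X_{t+1-i}.
Substitute known values:
  E[X_{t+1} | ...] = (-0.129) * (8)
                   = -1.0320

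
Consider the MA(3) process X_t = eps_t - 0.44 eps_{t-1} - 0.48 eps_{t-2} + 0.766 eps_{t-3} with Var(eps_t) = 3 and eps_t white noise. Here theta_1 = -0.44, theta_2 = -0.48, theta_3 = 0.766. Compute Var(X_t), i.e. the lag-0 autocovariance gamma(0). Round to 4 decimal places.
\gamma(0) = 6.0323

For an MA(q) process X_t = eps_t + sum_i theta_i eps_{t-i} with
Var(eps_t) = sigma^2, the variance is
  gamma(0) = sigma^2 * (1 + sum_i theta_i^2).
  sum_i theta_i^2 = (-0.44)^2 + (-0.48)^2 + (0.766)^2 = 0.1936 + 0.2304 + 0.586756 = 1.010756.
  gamma(0) = 3 * (1 + 1.010756) = 3 * 2.010756 = 6.032268, which rounds to 6.0323.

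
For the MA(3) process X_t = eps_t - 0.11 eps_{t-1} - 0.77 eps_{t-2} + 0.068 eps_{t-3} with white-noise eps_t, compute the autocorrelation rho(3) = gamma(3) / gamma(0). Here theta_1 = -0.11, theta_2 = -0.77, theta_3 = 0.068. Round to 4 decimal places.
\rho(3) = 0.0422

For an MA(q) process with theta_0 = 1, the autocovariance is
  gamma(k) = sigma^2 * sum_{i=0..q-k} theta_i * theta_{i+k},
and rho(k) = gamma(k) / gamma(0). Sigma^2 cancels.
  numerator   = (1)*(0.068) = 0.068.
  denominator = (1)^2 + (-0.11)^2 + (-0.77)^2 + (0.068)^2 = 1.609624.
  rho(3) = 0.068 / 1.609624 = 0.0422.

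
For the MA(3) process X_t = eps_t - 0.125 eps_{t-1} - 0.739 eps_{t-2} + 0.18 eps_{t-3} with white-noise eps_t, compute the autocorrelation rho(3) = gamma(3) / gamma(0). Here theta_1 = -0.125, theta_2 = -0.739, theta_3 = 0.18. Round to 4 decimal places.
\rho(3) = 0.1129

For an MA(q) process with theta_0 = 1, the autocovariance is
  gamma(k) = sigma^2 * sum_{i=0..q-k} theta_i * theta_{i+k},
and rho(k) = gamma(k) / gamma(0). Sigma^2 cancels.
  numerator   = (1)*(0.18) = 0.18.
  denominator = (1)^2 + (-0.125)^2 + (-0.739)^2 + (0.18)^2 = 1.594146.
  rho(3) = 0.18 / 1.594146 = 0.1129.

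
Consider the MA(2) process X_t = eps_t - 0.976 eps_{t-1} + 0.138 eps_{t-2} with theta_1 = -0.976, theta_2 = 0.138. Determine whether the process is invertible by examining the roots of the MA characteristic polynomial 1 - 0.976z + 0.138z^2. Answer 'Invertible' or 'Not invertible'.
\text{Invertible}

The MA(q) characteristic polynomial is P(z) = 1 - 0.976z + 0.138z^2.
Invertibility requires all roots to lie outside the unit circle, i.e. |z| > 1 for every root.
Set 1 + (-0.976) z + (0.138) z^2 = 0, i.e. a z^2 + b z + c = 0 with a = 0.138, b = -0.976, c = 1.
Discriminant D = b^2 - 4ac = (-0.976)^2 - 4*(0.138)*1 = 0.952576 - (0.552) = 0.400576.
D >= 0, so the roots are real: z = (-b +/- sqrt(D)) / (2a) = (0.976 +/- 0.632911) / (0.276).
  z_1 = (0.976 + 0.632911) / (0.276) = 5.8294,   |z_1| = 5.8294.
  z_2 = (0.976 - 0.632911) / (0.276) = 1.2431,   |z_2| = 1.2431.
Moduli of all roots: 5.8294, 1.2431.
All moduli strictly greater than 1? Yes.
Verdict: Invertible.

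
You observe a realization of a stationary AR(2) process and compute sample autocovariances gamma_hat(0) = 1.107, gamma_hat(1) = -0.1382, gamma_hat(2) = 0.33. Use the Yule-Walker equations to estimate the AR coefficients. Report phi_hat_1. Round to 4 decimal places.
\hat\phi_{1} = -0.0890

The Yule-Walker equations for an AR(p) process read, in matrix form,
  Gamma_p phi = r_p,   with   (Gamma_p)_{ij} = gamma(|i - j|),
                       (r_p)_i = gamma(i),   i,j = 1..p.
Substitute the sample gammas (Toeplitz matrix and right-hand side of size 2):
  Gamma_p = [[1.107, -0.1382], [-0.1382, 1.107]]
  r_p     = [-0.1382, 0.33]
Written out:
  1.107 phi_1 - 0.1382 phi_2 = -0.1382
  -0.1382 phi_1 + 1.107 phi_2 = 0.33
Solve by Cramer's rule:
  det = gamma(0)^2 - gamma(1)^2 = (1.107)^2 - (-0.1382)^2 = 1.225449 - 0.01909924 = 1.20634976
  phi_hat_1 = [gamma(1) gamma(0) - gamma(1) gamma(2)] / det = [(-0.1382)(1.107) - (-0.1382)(0.33)] / 1.20634976 = -0.1073814 / 1.20634976 = -0.089
  phi_hat_2 = [gamma(0) gamma(2) - gamma(1)^2] / det = [(1.107)(0.33) - (-0.1382)^2] / 1.20634976 = 0.34621076 / 1.20634976 = 0.287
So phi_hat = [-0.0890, 0.2870].
Therefore phi_hat_1 = -0.0890.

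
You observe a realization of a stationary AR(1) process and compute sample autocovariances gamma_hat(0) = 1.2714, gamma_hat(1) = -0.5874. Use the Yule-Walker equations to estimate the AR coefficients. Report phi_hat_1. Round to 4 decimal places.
\hat\phi_{1} = -0.4620

The Yule-Walker equations for an AR(p) process read, in matrix form,
  Gamma_p phi = r_p,   with   (Gamma_p)_{ij} = gamma(|i - j|),
                       (r_p)_i = gamma(i),   i,j = 1..p.
Substitute the sample gammas (Toeplitz matrix and right-hand side of size 1):
  Gamma_p = [[1.2714]]
  r_p     = [-0.5874]
With p = 1 this is the single equation gamma(0) phi_1 = gamma(1):
  phi_hat_1 = gamma(1) / gamma(0) = -0.5874 / 1.2714 = -0.4620.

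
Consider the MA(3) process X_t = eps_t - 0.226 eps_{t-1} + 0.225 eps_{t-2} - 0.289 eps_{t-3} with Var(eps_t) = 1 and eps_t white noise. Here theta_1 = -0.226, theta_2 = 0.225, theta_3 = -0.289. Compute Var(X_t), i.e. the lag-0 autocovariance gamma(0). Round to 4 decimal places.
\gamma(0) = 1.1852

For an MA(q) process X_t = eps_t + sum_i theta_i eps_{t-i} with
Var(eps_t) = sigma^2, the variance is
  gamma(0) = sigma^2 * (1 + sum_i theta_i^2).
  sum_i theta_i^2 = (-0.226)^2 + (0.225)^2 + (-0.289)^2 = 0.051076 + 0.050625 + 0.083521 = 0.185222.
  gamma(0) = 1 * (1 + 0.185222) = 1 * 1.185222 = 1.185222, which rounds to 1.1852.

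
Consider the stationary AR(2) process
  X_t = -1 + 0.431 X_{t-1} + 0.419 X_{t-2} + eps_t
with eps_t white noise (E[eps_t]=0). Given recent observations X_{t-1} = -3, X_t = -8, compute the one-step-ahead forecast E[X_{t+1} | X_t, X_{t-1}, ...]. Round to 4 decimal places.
E[X_{t+1} \mid \mathcal F_t] = -5.7050

For an AR(p) model X_t = c + sum_i phi_i X_{t-i} + eps_t, the
one-step-ahead conditional mean is
  E[X_{t+1} | X_t, ...] = c + sum_i phi_i X_{t+1-i}.
Substitute known values:
  E[X_{t+1} | ...] = -1 + (0.431) * (-8) + (0.419) * (-3)
                   = -5.7050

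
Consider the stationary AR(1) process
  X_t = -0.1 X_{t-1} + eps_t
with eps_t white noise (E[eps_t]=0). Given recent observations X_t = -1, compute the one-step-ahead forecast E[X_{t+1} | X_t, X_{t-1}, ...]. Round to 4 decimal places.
E[X_{t+1} \mid \mathcal F_t] = 0.1000

For an AR(p) model X_t = c + sum_i phi_i X_{t-i} + eps_t, the
one-step-ahead conditional mean is
  E[X_{t+1} | X_t, ...] = c + sum_i phi_i X_{t+1-i}.
Substitute known values:
  E[X_{t+1} | ...] = (-0.1) * (-1)
                   = 0.1000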